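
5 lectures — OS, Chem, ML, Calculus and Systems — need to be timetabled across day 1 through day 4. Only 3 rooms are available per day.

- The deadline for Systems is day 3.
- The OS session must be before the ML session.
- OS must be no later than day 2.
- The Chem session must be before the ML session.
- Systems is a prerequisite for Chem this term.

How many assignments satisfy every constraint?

32

Splitting on OS: it can be day 1 (16), day 2 (16). Listing each branch's schedules as (Chem, ML, Calculus, Systems) by day number:
OS=day 1: (2,3,1,1) (2,3,2,1) (2,3,3,1) (2,3,4,1) (2,4,1,1) (2,4,2,1) (2,4,3,1) (2,4,4,1) (3,4,1,1) (3,4,1,2) (3,4,2,1) (3,4,2,2) (3,4,3,1) (3,4,3,2) (3,4,4,1) (3,4,4,2) — 16.
OS=day 2: (2,3,1,1) (2,3,2,1) (2,3,3,1) (2,3,4,1) (2,4,1,1) (2,4,2,1) (2,4,3,1) (2,4,4,1) (3,4,1,1) (3,4,1,2) (3,4,2,1) (3,4,2,2) (3,4,3,1) (3,4,3,2) (3,4,4,1) (3,4,4,2) — 16.
Summing: 16 + 16 = 32.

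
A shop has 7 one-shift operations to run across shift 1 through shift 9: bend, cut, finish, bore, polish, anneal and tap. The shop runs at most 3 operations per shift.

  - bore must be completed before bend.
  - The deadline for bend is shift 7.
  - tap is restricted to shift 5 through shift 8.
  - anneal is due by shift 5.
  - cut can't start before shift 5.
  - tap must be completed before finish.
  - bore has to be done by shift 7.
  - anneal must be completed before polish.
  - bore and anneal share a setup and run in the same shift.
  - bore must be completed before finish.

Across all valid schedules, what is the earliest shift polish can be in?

shift 2

Precedence pushes polish to at least shift 2.
polish at shift 2 is achievable: bend=shift 2, anneal=shift 1, bore=shift 1, cut=shift 5, tap=shift 5, polish=shift 2, finish=shift 6.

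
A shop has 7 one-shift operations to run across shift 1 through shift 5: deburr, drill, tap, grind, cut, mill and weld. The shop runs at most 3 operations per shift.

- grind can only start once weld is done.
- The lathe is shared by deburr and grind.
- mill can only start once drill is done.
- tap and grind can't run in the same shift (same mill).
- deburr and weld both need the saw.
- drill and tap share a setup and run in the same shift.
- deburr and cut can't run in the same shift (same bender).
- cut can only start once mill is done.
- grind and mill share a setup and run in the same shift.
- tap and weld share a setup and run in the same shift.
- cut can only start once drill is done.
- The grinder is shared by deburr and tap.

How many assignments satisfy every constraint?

Splitting on deburr: it can be shift 1 (4), shift 2 (4), shift 3 (4), shift 4 (4), shift 5 (4). Listing each branch's schedules as (drill, tap, grind, cut, mill, weld) by shift number:
deburr=shift 1: (2,2,3,4,3,2) (2,2,3,5,3,2) (2,2,4,5,4,2) (3,3,4,5,4,3) — 4.
deburr=shift 2: (1,1,3,4,3,1) (1,1,3,5,3,1) (1,1,4,5,4,1) (3,3,4,5,4,3) — 4.
deburr=shift 3: (1,1,2,4,2,1) (1,1,2,5,2,1) (1,1,4,5,4,1) (2,2,4,5,4,2) — 4.
deburr=shift 4: (1,1,2,3,2,1) (1,1,2,5,2,1) (1,1,3,5,3,1) (2,2,3,5,3,2) — 4.
deburr=shift 5: (1,1,2,3,2,1) (1,1,2,4,2,1) (1,1,3,4,3,1) (2,2,3,4,3,2) — 4.
Summing: 4 + 4 + 4 + 4 + 4 = 20.

20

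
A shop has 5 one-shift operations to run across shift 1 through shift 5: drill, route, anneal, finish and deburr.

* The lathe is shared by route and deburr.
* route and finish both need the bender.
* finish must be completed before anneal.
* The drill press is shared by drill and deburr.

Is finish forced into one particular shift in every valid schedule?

finish can be shift 1 (e.g. drill -> shift 1, deburr -> shift 3, anneal -> shift 2, route -> shift 2, finish -> shift 1) or shift 2 (e.g. finish=shift 2; anneal=shift 3; deburr=shift 2; route=shift 1; drill=shift 1).

No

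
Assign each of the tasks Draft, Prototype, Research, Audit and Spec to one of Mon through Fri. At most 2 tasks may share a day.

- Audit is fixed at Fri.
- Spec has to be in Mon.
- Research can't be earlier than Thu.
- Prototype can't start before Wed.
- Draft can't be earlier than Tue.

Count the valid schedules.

16

Splitting on Draft: it can be Tue (5), Wed (5), Thu (4), Fri (2). Listing each branch's schedules as (Prototype, Research, Audit, Spec):
Draft=Tue: (Wed,Thu,Fri,Mon) (Wed,Fri,Fri,Mon) (Thu,Thu,Fri,Mon) (Thu,Fri,Fri,Mon) (Fri,Thu,Fri,Mon) — 5.
Draft=Wed: (Wed,Thu,Fri,Mon) (Wed,Fri,Fri,Mon) (Thu,Thu,Fri,Mon) (Thu,Fri,Fri,Mon) (Fri,Thu,Fri,Mon) — 5.
Draft=Thu: (Wed,Thu,Fri,Mon) (Wed,Fri,Fri,Mon) (Thu,Fri,Fri,Mon) (Fri,Thu,Fri,Mon) — 4.
Draft=Fri: (Wed,Thu,Fri,Mon) (Thu,Thu,Fri,Mon) — 2.
Summing: 5 + 5 + 4 + 2 = 16.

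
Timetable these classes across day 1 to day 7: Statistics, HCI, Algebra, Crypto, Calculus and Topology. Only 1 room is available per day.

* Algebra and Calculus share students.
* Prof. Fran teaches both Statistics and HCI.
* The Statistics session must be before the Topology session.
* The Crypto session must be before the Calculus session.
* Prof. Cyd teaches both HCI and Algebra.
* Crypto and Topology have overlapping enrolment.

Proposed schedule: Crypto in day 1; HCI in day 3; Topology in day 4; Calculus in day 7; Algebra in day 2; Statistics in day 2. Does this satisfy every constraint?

No — it violates: Only 1 room is available per day

The Statistics session must be before the Topology session — holds.
Only 1 room is available per day — violated.
The Crypto session must be before the Calculus session — holds.
Crypto and Topology have overlapping enrolment — holds.
Prof. Fran teaches both Statistics and HCI — holds.
Algebra and Calculus share students — holds.
Prof. Cyd teaches both HCI and Algebra — holds.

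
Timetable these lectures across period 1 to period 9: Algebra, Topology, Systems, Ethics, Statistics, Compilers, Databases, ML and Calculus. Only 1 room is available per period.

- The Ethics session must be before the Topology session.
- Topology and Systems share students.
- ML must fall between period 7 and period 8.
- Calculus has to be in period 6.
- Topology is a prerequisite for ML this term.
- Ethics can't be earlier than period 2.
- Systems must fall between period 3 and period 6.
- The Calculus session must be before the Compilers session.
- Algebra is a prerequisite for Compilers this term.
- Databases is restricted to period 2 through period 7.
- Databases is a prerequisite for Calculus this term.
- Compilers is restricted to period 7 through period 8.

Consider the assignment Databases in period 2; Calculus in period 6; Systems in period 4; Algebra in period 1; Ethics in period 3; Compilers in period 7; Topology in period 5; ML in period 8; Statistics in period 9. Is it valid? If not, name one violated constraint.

Yes

ML must fall between period 7 and period 8 — holds.
Databases is a prerequisite for Calculus this term — holds.
Ethics can't be earlier than period 2 — holds.
The Calculus session must be before the Compilers session — holds.
Only 1 room is available per period — holds.
Databases is restricted to period 2 through period 7 — holds.
Compilers is restricted to period 7 through period 8 — holds.
Topology and Systems share students — holds.
Calculus has to be in period 6 — holds.
Algebra is a prerequisite for Compilers this term — holds.
The Ethics session must be before the Topology session — holds.
Topology is a prerequisite for ML this term — holds.
Systems must fall between period 3 and period 6 — holds.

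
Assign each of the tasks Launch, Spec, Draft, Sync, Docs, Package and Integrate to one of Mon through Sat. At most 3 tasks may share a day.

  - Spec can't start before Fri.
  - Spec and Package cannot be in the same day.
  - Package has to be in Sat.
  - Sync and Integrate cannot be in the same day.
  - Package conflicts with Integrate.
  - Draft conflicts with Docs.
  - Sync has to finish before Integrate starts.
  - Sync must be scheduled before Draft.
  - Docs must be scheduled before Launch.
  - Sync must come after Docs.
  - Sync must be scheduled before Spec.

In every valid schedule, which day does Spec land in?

Fri

Spec's window is Fri–Sat.
Package is fixed at Sat, and Spec can't share a day with Package.
So Spec must be Fri.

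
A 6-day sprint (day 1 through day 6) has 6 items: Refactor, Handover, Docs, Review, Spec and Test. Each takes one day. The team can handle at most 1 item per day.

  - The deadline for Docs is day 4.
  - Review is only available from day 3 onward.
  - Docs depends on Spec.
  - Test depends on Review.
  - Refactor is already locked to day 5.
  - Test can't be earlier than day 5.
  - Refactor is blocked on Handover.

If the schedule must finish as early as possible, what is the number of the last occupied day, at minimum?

day 6

The precedence chain requires at least 2 distinct days.
With at most 1 per day and 6 work items, at least 6 days are needed.
Refactor can't be placed before day 5, so the schedule must run through at least day 5.
6 works (last occupied day: day 6): for example Spec in day 1, Refactor in day 5, Review in day 3, Handover in day 4, Docs in day 2, Test in day 6.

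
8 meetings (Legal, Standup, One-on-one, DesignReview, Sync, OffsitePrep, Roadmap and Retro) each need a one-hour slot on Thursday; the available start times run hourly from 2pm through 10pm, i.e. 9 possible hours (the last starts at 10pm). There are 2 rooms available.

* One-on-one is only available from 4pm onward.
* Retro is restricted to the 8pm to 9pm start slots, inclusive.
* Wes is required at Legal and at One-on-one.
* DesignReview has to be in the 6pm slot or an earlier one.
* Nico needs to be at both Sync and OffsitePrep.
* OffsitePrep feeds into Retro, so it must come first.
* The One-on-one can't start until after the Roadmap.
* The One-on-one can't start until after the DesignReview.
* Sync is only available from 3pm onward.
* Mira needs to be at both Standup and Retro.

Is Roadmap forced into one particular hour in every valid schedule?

No

Roadmap can be 2pm (e.g. Standup=5pm; OffsitePrep=4pm; Roadmap=2pm; Sync=3pm; Retro=8pm; DesignReview=2pm; Legal=3pm; One-on-one=4pm) or 3pm (e.g. DesignReview in 2pm; OffsitePrep in 2pm; Sync in 3pm; Retro in 8pm; Standup in 4pm; One-on-one in 4pm; Roadmap in 3pm; Legal in 5pm).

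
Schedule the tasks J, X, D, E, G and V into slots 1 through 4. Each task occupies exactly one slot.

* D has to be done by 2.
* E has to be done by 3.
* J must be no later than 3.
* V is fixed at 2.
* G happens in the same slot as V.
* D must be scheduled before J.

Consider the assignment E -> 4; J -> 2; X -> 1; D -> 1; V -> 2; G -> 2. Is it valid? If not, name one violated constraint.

No — it violates: E has to be done by 3

J must be no later than 3 — holds.
E has to be done by 3 — violated.
V is fixed at 2 — holds.
D must be scheduled before J — holds.
D has to be done by 2 — holds.
G happens in the same slot as V — holds.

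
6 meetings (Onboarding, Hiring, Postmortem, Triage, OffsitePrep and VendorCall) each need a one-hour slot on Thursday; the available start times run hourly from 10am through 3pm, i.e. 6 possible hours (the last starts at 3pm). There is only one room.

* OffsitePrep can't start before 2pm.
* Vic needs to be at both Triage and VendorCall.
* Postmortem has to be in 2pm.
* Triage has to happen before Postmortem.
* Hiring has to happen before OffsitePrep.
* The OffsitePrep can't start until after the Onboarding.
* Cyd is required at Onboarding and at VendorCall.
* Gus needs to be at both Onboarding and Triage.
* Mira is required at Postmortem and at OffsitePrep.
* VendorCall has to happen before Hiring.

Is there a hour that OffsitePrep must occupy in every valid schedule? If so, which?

3pm

OffsitePrep's window is 2pm–3pm.
Postmortem is fixed at 2pm, and OffsitePrep can't share a hour with Postmortem.
So OffsitePrep must be 3pm.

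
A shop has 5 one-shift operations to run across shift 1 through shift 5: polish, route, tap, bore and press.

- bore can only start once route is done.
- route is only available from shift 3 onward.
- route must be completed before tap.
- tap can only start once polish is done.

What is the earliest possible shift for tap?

shift 4

Precedence pushes tap to at least shift 4.
tap at shift 4 is achievable: route=shift 3, bore=shift 4, tap=shift 4, press=shift 1, polish=shift 1.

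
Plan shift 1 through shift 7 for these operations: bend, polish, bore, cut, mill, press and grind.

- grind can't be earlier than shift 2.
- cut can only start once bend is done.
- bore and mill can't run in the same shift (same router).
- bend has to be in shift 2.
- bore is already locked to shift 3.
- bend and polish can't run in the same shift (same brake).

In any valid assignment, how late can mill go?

mill at shift 7 is achievable: bend in shift 2, cut in shift 3, polish in shift 1, grind in shift 2, mill in shift 7, bore in shift 3, press in shift 1.

shift 7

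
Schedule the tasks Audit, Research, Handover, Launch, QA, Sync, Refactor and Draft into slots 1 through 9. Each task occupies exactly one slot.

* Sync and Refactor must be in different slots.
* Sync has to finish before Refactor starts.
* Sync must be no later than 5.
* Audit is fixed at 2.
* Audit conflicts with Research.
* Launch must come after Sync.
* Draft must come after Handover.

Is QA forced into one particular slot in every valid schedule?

QA can be 1 (e.g. Sync=1, Draft=2, Launch=2, Refactor=2, QA=1, Audit=2, Handover=1, Research=1) or 2 (e.g. Refactor -> 2; Audit -> 2; Sync -> 1; QA -> 2; Research -> 1; Launch -> 2; Draft -> 2; Handover -> 1).

No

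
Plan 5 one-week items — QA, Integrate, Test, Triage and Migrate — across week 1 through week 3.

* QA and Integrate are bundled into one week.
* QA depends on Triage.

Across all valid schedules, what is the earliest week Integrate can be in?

Integrate must be in the same week as QA, which can't be before week 2, so Integrate is at least week 2.
Integrate at week 2 is achievable: Migrate=week 1; Integrate=week 2; QA=week 2; Triage=week 1; Test=week 1.

week 2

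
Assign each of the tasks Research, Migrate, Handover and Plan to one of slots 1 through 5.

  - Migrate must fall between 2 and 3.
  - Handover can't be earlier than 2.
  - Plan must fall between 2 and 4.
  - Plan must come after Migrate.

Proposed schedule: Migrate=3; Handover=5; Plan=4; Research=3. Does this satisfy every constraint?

Handover can't be earlier than 2 — holds.
Plan must fall between 2 and 4 — holds.
Plan must come after Migrate — holds.
Migrate must fall between 2 and 3 — holds.

Yes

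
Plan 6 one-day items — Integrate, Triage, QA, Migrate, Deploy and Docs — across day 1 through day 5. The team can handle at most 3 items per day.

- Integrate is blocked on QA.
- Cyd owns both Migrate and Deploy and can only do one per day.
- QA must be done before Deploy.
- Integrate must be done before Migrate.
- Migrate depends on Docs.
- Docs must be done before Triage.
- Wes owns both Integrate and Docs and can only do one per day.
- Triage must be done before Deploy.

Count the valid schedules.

Splitting on Integrate: it can be day 2 (13), day 3 (20), day 4 (11). Listing each branch's schedules as (Triage, QA, Migrate, Deploy, Docs) by day number:
Integrate=day 2: (2,1,3,4,1) (2,1,3,5,1) (2,1,4,3,1) (2,1,4,5,1) (2,1,5,3,1) (2,1,5,4,1) (3,1,3,4,1) (3,1,3,5,1) (3,1,4,5,1) (3,1,5,4,1) (4,1,3,5,1) (4,1,4,5,1) (4,1,4,5,3) — 13.
Integrate=day 3: (2,1,4,3,1) (2,1,4,5,1) (2,1,5,3,1) (2,1,5,4,1) (2,2,4,3,1) (2,2,4,5,1) (2,2,5,3,1) (2,2,5,4,1) (3,1,4,5,1) (3,1,4,5,2) (3,1,5,4,1) (3,1,5,4,2) (3,2,4,5,1) (3,2,4,5,2) (3,2,5,4,1) (3,2,5,4,2) (4,1,4,5,1) (4,1,4,5,2) (4,2,4,5,1) (4,2,4,5,2) — 20.
Integrate=day 4: (2,1,5,3,1) (2,1,5,4,1) (2,2,5,3,1) (2,2,5,4,1) (2,3,5,4,1) (3,1,5,4,1) (3,1,5,4,2) (3,2,5,4,1) (3,2,5,4,2) (3,3,5,4,1) (3,3,5,4,2) — 11.
Summing: 13 + 20 + 11 = 44.

44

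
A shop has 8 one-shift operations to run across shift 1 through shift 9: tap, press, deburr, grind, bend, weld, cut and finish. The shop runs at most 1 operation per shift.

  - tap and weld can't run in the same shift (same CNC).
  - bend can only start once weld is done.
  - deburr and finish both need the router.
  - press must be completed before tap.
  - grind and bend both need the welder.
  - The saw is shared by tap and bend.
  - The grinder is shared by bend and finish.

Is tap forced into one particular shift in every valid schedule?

tap can be shift 2 (e.g. finish=shift 8; grind=shift 6; tap=shift 2; cut=shift 7; deburr=shift 5; press=shift 1; bend=shift 4; weld=shift 3) or shift 3 (e.g. weld -> shift 2, bend -> shift 4, finish -> shift 8, grind -> shift 6, press -> shift 1, cut -> shift 7, tap -> shift 3, deburr -> shift 5).

No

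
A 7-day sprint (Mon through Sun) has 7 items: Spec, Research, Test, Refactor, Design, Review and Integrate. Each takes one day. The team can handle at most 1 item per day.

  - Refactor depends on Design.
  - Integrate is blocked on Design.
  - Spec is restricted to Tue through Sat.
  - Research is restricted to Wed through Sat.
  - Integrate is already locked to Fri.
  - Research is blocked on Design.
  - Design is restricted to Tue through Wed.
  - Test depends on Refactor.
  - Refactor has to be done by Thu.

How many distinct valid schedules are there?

5

Splitting on Spec: it can be Tue (1), Wed (1), Thu (1), Sat (2). Listing each branch's schedules as (Research, Test, Refactor, Design, Review, Integrate):
Spec=Tue: (Sat,Sun,Thu,Wed,Mon,Fri) — 1.
Spec=Wed: (Sat,Sun,Thu,Tue,Mon,Fri) — 1.
Spec=Thu: (Sat,Sun,Wed,Tue,Mon,Fri) — 1.
Spec=Sat: (Wed,Sun,Thu,Tue,Mon,Fri) (Thu,Sun,Wed,Tue,Mon,Fri) — 2.
Summing: 1 + 1 + 1 + 2 = 5.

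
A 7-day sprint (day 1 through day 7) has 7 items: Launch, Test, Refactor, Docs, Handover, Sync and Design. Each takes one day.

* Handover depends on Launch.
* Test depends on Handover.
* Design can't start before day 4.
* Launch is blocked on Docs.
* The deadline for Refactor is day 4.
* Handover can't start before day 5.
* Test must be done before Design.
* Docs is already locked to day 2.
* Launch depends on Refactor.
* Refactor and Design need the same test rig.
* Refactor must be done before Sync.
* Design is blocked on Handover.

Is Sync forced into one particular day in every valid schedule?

No

Sync can be day 2 (e.g. Handover in day 5, Test in day 6, Sync in day 2, Launch in day 3, Refactor in day 1, Docs in day 2, Design in day 7) or day 3 (e.g. Design -> day 7, Docs -> day 2, Sync -> day 3, Test -> day 6, Launch -> day 3, Handover -> day 5, Refactor -> day 1).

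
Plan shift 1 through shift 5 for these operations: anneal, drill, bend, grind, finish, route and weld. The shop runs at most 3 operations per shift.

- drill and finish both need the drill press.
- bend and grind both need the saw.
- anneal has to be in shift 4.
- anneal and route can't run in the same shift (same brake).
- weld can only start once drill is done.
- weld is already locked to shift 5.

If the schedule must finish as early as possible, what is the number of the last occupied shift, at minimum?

The precedence chain requires at least 2 distinct shifts.
With at most 3 per shift and 7 operations, at least 3 shifts are needed.
weld can't be placed before shift 5, so the schedule must run through at least shift 5.
5 works (last occupied shift: shift 5): for example finish in shift 2, grind in shift 2, route in shift 1, anneal in shift 4, drill in shift 1, weld in shift 5, bend in shift 1.

shift 5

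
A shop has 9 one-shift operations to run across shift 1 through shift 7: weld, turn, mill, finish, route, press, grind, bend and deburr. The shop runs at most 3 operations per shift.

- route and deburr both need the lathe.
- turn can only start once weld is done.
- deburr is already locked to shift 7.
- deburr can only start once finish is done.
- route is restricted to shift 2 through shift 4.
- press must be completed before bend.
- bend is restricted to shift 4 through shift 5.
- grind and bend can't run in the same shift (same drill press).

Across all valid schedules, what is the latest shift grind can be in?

shift 7

grind at shift 7 is achievable: press -> shift 1, finish -> shift 1, grind -> shift 7, route -> shift 2, mill -> shift 2, weld -> shift 1, deburr -> shift 7, bend -> shift 4, turn -> shift 2.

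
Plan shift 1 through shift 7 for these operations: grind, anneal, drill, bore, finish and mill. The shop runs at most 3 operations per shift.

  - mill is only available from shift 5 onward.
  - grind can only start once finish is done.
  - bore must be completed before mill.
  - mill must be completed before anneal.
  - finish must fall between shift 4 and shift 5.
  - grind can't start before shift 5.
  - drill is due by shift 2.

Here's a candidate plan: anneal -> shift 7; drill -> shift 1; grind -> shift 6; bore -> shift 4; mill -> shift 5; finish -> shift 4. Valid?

grind can only start once finish is done — holds.
drill is due by shift 2 — holds.
mill is only available from shift 5 onward — holds.
bore must be completed before mill — holds.
grind can't start before shift 5 — holds.
mill must be completed before anneal — holds.
The shop runs at most 3 operations per shift — holds.
finish must fall between shift 4 and shift 5 — holds.

Yes, all constraints hold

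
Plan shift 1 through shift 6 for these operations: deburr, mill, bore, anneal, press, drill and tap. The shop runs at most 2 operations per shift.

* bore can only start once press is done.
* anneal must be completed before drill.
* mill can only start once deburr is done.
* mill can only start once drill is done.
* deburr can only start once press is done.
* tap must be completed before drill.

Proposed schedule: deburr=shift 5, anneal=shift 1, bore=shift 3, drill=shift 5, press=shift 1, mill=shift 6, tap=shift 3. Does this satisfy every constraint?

Valid

The shop runs at most 2 operations per shift — holds.
tap must be completed before drill — holds.
mill can only start once drill is done — holds.
mill can only start once deburr is done — holds.
bore can only start once press is done — holds.
deburr can only start once press is done — holds.
anneal must be completed before drill — holds.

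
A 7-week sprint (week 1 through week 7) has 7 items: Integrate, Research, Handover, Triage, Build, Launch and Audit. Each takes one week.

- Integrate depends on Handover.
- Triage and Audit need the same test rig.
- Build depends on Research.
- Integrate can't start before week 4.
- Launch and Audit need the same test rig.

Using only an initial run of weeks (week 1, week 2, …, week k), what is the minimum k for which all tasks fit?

The precedence chain requires at least 2 distinct weeks.
Integrate can't be placed before week 4, so the schedule must run through at least week 4.
4 works (last occupied week: week 4): for example Build=week 2; Handover=week 1; Triage=week 1; Audit=week 2; Research=week 1; Launch=week 1; Integrate=week 4.

4 weeks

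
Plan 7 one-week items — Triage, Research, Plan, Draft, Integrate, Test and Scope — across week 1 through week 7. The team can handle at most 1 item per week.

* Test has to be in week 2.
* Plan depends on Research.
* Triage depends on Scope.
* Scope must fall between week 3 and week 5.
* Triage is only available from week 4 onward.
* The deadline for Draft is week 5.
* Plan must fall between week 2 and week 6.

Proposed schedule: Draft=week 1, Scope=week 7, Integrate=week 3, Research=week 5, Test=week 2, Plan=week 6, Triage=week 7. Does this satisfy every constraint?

Plan depends on Research — holds.
Test has to be in week 2 — holds.
Scope must fall between week 3 and week 5 — violated.
The team can handle at most 1 item per week — violated.
Triage depends on Scope — violated.
Plan must fall between week 2 and week 6 — holds.
Triage is only available from week 4 onward — holds.
The deadline for Draft is week 5 — holds.

Invalid. The team can handle at most 1 item per week.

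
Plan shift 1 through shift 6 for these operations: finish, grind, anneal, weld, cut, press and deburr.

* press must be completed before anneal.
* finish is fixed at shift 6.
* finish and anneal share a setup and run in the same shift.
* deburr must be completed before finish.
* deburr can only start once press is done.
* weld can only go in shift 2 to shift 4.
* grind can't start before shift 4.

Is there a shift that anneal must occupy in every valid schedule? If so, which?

shift 6

Anneal must be in the same shift as finish, which can't be before shift 6, so anneal is at least shift 6.
So anneal is pinned to shift 6.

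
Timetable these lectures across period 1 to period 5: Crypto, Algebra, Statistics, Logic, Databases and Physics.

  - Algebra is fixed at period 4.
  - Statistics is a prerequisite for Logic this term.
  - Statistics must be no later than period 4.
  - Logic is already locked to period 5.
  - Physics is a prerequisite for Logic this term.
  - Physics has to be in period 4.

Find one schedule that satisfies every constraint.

Databases in period 1, Statistics in period 1, Logic in period 5, Crypto in period 1, Physics in period 4, Algebra in period 4

Checking: Statistics(period 1) before Logic(period 5); Physics(period 4) before Logic(period 5); Statistics=period 1 in [period 1,period 4]; Logic=period 5 in [period 5,period 5]; Physics=period 4 in [period 4,period 4]; Algebra=period 4 in [period 4,period 4].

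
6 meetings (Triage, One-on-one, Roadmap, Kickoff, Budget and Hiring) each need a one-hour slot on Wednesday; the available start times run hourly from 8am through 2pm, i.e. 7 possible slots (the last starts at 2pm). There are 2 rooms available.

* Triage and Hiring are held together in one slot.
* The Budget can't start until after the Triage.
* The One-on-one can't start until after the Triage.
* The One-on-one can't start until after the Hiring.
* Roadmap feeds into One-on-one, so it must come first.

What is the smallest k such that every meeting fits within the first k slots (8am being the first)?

The precedence chain requires at least 2 distinct slots.
With at most 2 per slot and 6 meetings, at least 3 slots are needed.
3 works (last occupied slot: 10am): for example Triage in 8am; Hiring in 8am; Kickoff in 10am; One-on-one in 10am; Roadmap in 9am; Budget in 9am.

3 slots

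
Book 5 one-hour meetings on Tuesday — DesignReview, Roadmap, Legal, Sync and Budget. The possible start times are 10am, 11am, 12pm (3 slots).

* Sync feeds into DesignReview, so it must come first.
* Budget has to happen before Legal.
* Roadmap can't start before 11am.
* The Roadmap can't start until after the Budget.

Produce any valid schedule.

Sync -> 10am; Legal -> 11am; Roadmap -> 11am; Budget -> 10am; DesignReview -> 11am

Checking: Budget(10am) before Legal(11am); Budget(10am) before Roadmap(11am); Sync(10am) before DesignReview(11am); Roadmap=11am in [11am,12pm].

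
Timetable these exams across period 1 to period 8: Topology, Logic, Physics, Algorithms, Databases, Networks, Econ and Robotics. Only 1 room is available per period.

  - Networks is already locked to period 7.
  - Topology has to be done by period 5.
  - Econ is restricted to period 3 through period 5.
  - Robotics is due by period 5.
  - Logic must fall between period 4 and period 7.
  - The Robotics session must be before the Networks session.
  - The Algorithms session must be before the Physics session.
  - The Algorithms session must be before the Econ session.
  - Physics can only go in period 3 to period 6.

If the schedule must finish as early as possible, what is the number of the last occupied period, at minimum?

The precedence chain requires at least 2 distinct periods.
With at most 1 per period and 8 exams, at least 8 periods are needed.
Networks can't be placed before period 7, so the schedule must run through at least period 7.
8 works (last occupied period: period 8): for example Econ in period 3; Algorithms in period 2; Physics in period 4; Topology in period 5; Logic in period 6; Robotics in period 1; Networks in period 7; Databases in period 8.

8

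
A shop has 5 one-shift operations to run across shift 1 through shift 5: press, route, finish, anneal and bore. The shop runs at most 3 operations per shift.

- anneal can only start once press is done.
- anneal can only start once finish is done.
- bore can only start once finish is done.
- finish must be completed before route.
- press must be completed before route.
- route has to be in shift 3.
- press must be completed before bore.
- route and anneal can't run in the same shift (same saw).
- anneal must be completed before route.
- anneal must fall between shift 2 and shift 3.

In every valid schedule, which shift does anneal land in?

shift 2

anneal's window is shift 2–shift 3.
route is fixed at shift 3, and anneal can't share a shift with route.
So anneal must be shift 2.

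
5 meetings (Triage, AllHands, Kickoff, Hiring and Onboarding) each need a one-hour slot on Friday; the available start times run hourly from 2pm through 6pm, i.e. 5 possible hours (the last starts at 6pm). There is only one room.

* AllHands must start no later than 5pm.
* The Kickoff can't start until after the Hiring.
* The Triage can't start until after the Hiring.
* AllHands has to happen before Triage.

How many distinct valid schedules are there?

25

Splitting on Triage: it can be 4pm (4), 5pm (9), 6pm (12). Listing each branch's schedules as (AllHands, Kickoff, Hiring, Onboarding):
Triage=4pm: (2pm,5pm,3pm,6pm) (2pm,6pm,3pm,5pm) (3pm,5pm,2pm,6pm) (3pm,6pm,2pm,5pm) — 4.
Triage=5pm: (2pm,4pm,3pm,6pm) (2pm,6pm,3pm,4pm) (2pm,6pm,4pm,3pm) (3pm,4pm,2pm,6pm) (3pm,6pm,2pm,4pm) (3pm,6pm,4pm,2pm) (4pm,3pm,2pm,6pm) (4pm,6pm,2pm,3pm) (4pm,6pm,3pm,2pm) — 9.
Triage=6pm: (2pm,4pm,3pm,5pm) (2pm,5pm,3pm,4pm) (2pm,5pm,4pm,3pm) (3pm,4pm,2pm,5pm) (3pm,5pm,2pm,4pm) (3pm,5pm,4pm,2pm) (4pm,3pm,2pm,5pm) (4pm,5pm,2pm,3pm) (4pm,5pm,3pm,2pm) (5pm,3pm,2pm,4pm) (5pm,4pm,2pm,3pm) (5pm,4pm,3pm,2pm) — 12.
Summing: 4 + 9 + 12 = 25.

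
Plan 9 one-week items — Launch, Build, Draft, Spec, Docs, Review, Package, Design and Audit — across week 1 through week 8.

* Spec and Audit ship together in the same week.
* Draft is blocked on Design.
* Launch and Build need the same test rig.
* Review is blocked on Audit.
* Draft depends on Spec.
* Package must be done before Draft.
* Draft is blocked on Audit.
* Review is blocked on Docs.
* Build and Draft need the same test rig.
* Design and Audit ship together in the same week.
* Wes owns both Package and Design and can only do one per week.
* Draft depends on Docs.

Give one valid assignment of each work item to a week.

Package -> week 2, Review -> week 2, Draft -> week 3, Audit -> week 1, Design -> week 1, Build -> week 2, Docs -> week 1, Spec -> week 1, Launch -> week 1

Checking: Docs(week 1) before Review(week 2); Audit(week 1) before Draft(week 3); Design(week 1) before Draft(week 3); Package(week 2) before Draft(week 3); Spec(week 1) before Draft(week 3); Docs(week 1) before Draft(week 3); Audit(week 1) before Review(week 2); Launch(week 1) != Build(week 2); Package(week 2) != Design(week 1); Build(week 2) != Draft(week 3); Spec = Audit = week 1; Design = Audit = week 1.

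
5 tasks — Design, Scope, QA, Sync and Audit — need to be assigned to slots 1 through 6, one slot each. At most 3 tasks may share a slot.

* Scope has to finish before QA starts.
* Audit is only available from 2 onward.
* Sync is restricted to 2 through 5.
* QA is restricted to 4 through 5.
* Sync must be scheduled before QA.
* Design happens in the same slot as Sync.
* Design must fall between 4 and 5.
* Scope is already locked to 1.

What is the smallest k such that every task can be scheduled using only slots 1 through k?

5 slots

The precedence chain requires at least 2 distinct slots.
With at most 3 per slot and 5 tasks, at least 2 slots are needed.
Propagating the time windows through the other constraints, QA can't land before 5, so the schedule must run through at least slot 5.
5 works (last occupied slot: 5): for example Audit in 2, Scope in 1, Design in 4, QA in 5, Sync in 4.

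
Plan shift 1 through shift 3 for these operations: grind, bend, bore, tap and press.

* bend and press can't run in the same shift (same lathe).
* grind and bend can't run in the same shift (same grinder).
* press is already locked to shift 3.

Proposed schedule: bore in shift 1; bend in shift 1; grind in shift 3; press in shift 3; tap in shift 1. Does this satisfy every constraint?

bend and press can't run in the same shift (same lathe) — holds.
grind and bend can't run in the same shift (same grinder) — holds.
press is already locked to shift 3 — holds.

Yes, all constraints hold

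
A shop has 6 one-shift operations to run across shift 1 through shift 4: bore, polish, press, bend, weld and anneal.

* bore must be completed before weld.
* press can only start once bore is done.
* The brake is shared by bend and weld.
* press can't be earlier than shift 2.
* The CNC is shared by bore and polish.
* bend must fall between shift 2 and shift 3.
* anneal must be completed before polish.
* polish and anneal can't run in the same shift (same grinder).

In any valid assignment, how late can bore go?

shift 3

Downstream work caps bore at shift 3.
bore at shift 3 is achievable: press -> shift 4; bend -> shift 2; anneal -> shift 1; polish -> shift 2; weld -> shift 4; bore -> shift 3.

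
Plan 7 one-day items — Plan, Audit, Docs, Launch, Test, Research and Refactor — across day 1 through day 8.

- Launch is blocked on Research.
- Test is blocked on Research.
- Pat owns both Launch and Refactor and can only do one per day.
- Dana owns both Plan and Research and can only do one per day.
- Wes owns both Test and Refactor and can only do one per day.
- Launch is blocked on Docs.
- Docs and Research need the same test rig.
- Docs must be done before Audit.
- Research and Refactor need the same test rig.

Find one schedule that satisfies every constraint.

Test in day 3; Plan in day 1; Audit in day 2; Refactor in day 1; Launch in day 3; Docs in day 1; Research in day 2

Checking: Research(day 2) before Test(day 3); Research(day 2) before Launch(day 3); Docs(day 1) before Launch(day 3); Docs(day 1) before Audit(day 2); Plan(day 1) != Research(day 2); Test(day 3) != Refactor(day 1); Docs(day 1) != Research(day 2); Research(day 2) != Refactor(day 1); Launch(day 3) != Refactor(day 1).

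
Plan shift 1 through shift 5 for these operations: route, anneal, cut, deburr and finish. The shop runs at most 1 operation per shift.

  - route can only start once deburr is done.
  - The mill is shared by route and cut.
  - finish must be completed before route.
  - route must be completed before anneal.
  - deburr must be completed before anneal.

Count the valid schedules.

10

Splitting on route: it can be shift 3 (4), shift 4 (6). Listing each branch's schedules as (anneal, cut, deburr, finish) by shift number:
route=shift 3: (4,5,1,2) (4,5,2,1) (5,4,1,2) (5,4,2,1) — 4.
route=shift 4: (5,1,2,3) (5,1,3,2) (5,2,1,3) (5,2,3,1) (5,3,1,2) (5,3,2,1) — 6.
Summing: 4 + 6 = 10.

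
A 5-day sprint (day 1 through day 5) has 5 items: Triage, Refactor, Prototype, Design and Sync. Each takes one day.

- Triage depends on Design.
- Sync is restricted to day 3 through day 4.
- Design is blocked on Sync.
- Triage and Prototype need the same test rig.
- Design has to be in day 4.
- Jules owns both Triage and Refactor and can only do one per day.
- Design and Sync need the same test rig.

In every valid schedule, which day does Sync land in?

Sync's window is day 3–day 4.
Design is fixed at day 4, and Sync can't share a day with Design.
So Sync must be day 3.

day 3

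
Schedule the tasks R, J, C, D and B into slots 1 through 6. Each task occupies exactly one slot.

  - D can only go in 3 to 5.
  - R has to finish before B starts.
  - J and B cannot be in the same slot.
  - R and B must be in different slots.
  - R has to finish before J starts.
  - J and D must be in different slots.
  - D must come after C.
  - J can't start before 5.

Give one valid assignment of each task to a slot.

R in 1; D in 3; B in 2; J in 5; C in 1

Checking: C(1) before D(3); R(1) before J(5); R(1) before B(2); R(1) != B(2); J(5) != B(2); J(5) != D(3); J=5 in [5,6]; D=3 in [3,5].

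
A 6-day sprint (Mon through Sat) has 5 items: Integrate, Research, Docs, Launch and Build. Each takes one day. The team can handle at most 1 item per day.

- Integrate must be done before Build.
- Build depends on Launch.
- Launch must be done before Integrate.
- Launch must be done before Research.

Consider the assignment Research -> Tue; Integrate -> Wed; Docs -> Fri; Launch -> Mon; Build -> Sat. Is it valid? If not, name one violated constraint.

Launch must be done before Research — holds.
The team can handle at most 1 item per day — holds.
Launch must be done before Integrate — holds.
Build depends on Launch — holds.
Integrate must be done before Build — holds.

Yes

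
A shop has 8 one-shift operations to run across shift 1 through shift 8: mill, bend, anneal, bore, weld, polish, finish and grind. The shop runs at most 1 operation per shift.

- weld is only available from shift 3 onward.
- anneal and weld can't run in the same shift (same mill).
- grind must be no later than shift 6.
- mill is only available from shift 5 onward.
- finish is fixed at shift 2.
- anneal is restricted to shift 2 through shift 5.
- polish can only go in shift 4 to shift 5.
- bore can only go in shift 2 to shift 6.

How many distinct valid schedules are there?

58

Splitting on mill: it can be shift 5 (2), shift 6 (8), shift 7 (24), shift 8 (24). Listing each branch's schedules as (bend, anneal, bore, weld, polish, finish, grind) by shift number:
mill=shift 5: (7,3,6,8,4,2,1) (8,3,6,7,4,2,1) — 2.
mill=shift 6: (7,3,4,8,5,2,1) (7,3,5,8,4,2,1) (7,4,3,8,5,2,1) (7,5,3,8,4,2,1) (8,3,4,7,5,2,1) (8,3,5,7,4,2,1) (8,4,3,7,5,2,1) (8,5,3,7,4,2,1) — 8.
mill=shift 7: (1,3,4,8,5,2,6) (1,3,5,8,4,2,6) (1,3,6,8,4,2,5) (1,3,6,8,5,2,4) (1,4,3,8,5,2,6) (1,4,6,8,5,2,3) (1,5,3,8,4,2,6) (1,5,6,8,4,2,3) (3,4,6,8,5,2,1) (3,5,6,8,4,2,1) (4,3,6,8,5,2,1) (5,3,6,8,4,2,1) (6,3,4,8,5,2,1) (6,3,5,8,4,2,1) (6,4,3,8,5,2,1) (6,5,3,8,4,2,1) (8,3,4,6,5,2,1) (8,3,5,6,4,2,1) (8,3,6,4,5,2,1) (8,3,6,5,4,2,1) (8,4,3,6,5,2,1) (8,4,6,3,5,2,1) (8,5,3,6,4,2,1) (8,5,6,3,4,2,1) — 24.
mill=shift 8: (1,3,4,7,5,2,6) (1,3,5,7,4,2,6) (1,3,6,7,4,2,5) (1,3,6,7,5,2,4) (1,4,3,7,5,2,6) (1,4,6,7,5,2,3) (1,5,3,7,4,2,6) (1,5,6,7,4,2,3) (3,4,6,7,5,2,1) (3,5,6,7,4,2,1) (4,3,6,7,5,2,1) (5,3,6,7,4,2,1) (6,3,4,7,5,2,1) (6,3,5,7,4,2,1) (6,4,3,7,5,2,1) (6,5,3,7,4,2,1) (7,3,4,6,5,2,1) (7,3,5,6,4,2,1) (7,3,6,4,5,2,1) (7,3,6,5,4,2,1) (7,4,3,6,5,2,1) (7,4,6,3,5,2,1) (7,5,3,6,4,2,1) (7,5,6,3,4,2,1) — 24.
Summing: 2 + 8 + 24 + 24 = 58.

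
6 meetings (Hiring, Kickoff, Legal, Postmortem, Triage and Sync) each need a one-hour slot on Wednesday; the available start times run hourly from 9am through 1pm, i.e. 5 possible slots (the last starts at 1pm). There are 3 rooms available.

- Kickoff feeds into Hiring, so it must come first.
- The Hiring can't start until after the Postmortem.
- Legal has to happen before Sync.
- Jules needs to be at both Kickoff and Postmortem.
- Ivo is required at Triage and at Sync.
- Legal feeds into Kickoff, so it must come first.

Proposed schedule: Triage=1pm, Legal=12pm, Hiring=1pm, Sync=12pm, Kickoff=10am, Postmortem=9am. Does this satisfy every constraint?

Legal has to happen before Sync — violated.
The Hiring can't start until after the Postmortem — holds.
Jules needs to be at both Kickoff and Postmortem — holds.
Kickoff feeds into Hiring, so it must come first — holds.
Legal feeds into Kickoff, so it must come first — violated.
Ivo is required at Triage and at Sync — holds.
There are 3 rooms available — holds.

No — it violates: Legal feeds into Kickoff, so it must come first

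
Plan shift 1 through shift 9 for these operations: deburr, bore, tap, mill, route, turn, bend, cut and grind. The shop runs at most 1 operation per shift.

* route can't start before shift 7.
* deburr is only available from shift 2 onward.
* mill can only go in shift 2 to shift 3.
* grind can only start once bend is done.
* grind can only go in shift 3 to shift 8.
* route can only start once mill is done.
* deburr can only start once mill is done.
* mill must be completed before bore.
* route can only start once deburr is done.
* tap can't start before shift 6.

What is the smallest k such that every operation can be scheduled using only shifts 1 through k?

The precedence chain requires at least 3 distinct shifts.
With at most 1 per shift and 9 operations, at least 9 shifts are needed.
route can't be placed before shift 7, so the schedule must run through at least shift 7.
9 works (last occupied shift: shift 9): for example route=shift 7, bend=shift 1, deburr=shift 4, mill=shift 2, bore=shift 5, tap=shift 6, grind=shift 3, cut=shift 9, turn=shift 8.

9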